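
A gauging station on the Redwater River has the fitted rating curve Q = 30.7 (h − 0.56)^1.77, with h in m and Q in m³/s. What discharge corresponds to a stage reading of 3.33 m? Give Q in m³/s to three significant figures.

186 m³/s

Q = 30.7 × (3.33 − 0.56)^1.77 = 30.7 × 2.77^1.77 = 186.3 m³/s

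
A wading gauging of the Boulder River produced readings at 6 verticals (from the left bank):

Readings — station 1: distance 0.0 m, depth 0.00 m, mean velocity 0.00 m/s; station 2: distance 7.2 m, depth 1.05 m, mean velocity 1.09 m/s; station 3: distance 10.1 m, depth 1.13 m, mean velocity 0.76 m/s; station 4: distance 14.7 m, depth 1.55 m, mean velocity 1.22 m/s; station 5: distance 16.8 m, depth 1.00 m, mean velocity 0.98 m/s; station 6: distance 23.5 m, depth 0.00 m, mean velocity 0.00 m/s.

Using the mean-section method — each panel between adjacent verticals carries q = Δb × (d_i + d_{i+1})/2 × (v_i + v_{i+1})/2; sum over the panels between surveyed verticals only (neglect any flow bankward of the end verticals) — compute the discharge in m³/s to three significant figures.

15.7 m³/s

Panel 1-2: Δb = 7.2 m, d̄ = (0.00+1.05)/2 = 0.525, v̄ = (0.00+1.09)/2 = 0.545 → q = 7.2×0.525×0.545 = 2.060 m³/s
Panel 2-3: Δb = 2.9 m, d̄ = (1.05+1.13)/2 = 1.09, v̄ = (1.09+0.76)/2 = 0.925 → q = 2.9×1.09×0.925 = 2.924 m³/s
Panel 3-4: Δb = 4.6 m, d̄ = (1.13+1.55)/2 = 1.34, v̄ = (0.76+1.22)/2 = 0.99 → q = 4.6×1.34×0.99 = 6.102 m³/s
Panel 4-5: Δb = 2.1 m, d̄ = (1.55+1.00)/2 = 1.275, v̄ = (1.22+0.98)/2 = 1.1 → q = 2.1×1.275×1.1 = 2.945 m³/s
Panel 5-6: Δb = 6.7 m, d̄ = (1.00+0.00)/2 = 0.5, v̄ = (0.98+0.00)/2 = 0.49 → q = 6.7×0.5×0.49 = 1.642 m³/s
Q = Σ q = 15.67 m³/s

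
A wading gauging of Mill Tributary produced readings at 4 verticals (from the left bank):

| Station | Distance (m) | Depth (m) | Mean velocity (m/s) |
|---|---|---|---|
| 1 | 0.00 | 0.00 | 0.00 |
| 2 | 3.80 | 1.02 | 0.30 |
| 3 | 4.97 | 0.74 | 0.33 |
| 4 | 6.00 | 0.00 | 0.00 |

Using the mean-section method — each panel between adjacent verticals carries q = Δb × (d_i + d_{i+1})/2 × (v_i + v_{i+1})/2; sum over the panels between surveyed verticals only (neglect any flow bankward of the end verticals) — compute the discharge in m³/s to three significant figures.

0.678 m³/s

Panel 1-2: Δb = 3.8 m, d̄ = (0.00+1.02)/2 = 0.51, v̄ = (0.00+0.30)/2 = 0.15 → q = 3.8×0.51×0.15 = 0.2907 m³/s
Panel 2-3: Δb = 1.17 m, d̄ = (1.02+0.74)/2 = 0.88, v̄ = (0.30+0.33)/2 = 0.315 → q = 1.17×0.88×0.315 = 0.3243 m³/s
Panel 3-4: Δb = 1.03 m, d̄ = (0.74+0.00)/2 = 0.37, v̄ = (0.33+0.00)/2 = 0.165 → q = 1.03×0.37×0.165 = 0.06288 m³/s
Q = Σ q = 0.6779 m³/s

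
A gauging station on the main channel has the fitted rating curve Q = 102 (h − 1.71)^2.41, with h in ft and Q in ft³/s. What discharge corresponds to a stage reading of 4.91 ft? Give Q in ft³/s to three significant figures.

1680 ft³/s

Q = 102 × (4.91 − 1.71)^2.41 = 102 × 3.2^2.41 = 1683 ft³/s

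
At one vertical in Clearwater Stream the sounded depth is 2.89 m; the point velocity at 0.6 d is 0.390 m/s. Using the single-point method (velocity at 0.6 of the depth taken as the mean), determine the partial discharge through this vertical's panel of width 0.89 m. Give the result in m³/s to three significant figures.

v̄ = v₀.₆ = 0.390 m/s
q = v̄ × d × w = 0.3900 × 2.89 × 0.89 = 1.003 m³/s

1.00 m³/s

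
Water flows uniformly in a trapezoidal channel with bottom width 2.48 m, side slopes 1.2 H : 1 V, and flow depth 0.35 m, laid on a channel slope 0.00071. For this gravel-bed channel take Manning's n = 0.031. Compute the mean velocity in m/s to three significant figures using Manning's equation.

0.371 m/s

A = (b + z·y)·y = (2.48 + 1.2×0.35)×0.35 = 1.015 m²
P = b + 2y√(1+z²) = 2.48 + 2×0.35×√(1+1.2²) = 3.573 m
R = A/P = 1.015/3.573 = 0.2840 m
Q = (1/n)·A·R^(2/3)·S^(1/2) = (1/0.031) × 1.015 × 0.2840^(2/3) × 0.00071^(1/2) = 0.3770 m³/s
V = Q/A = 0.3770/1.015 = 0.3714 m/s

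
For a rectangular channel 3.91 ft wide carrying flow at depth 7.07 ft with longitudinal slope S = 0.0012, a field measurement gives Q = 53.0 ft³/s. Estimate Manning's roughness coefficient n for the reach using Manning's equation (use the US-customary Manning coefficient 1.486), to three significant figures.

0.0357

A = b·y = 3.91 × 7.07 = 27.64 ft²
P = b + 2y = 3.91 + 2×7.07 = 18.05 ft
R = A/P = 27.64/18.05 = 1.532 ft
n = (1.486/Q)·A·R^(2/3)·S^(1/2) = (1.486/53.0) × 27.64 × 1.329 × 0.03464 = 0.03567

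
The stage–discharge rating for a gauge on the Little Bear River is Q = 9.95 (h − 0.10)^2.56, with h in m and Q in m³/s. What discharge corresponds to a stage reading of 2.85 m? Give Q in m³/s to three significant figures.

Q = 9.95 × (2.85 − 0.10)^2.56 = 9.95 × 2.75^2.56 = 132.6 m³/s

133 m³/s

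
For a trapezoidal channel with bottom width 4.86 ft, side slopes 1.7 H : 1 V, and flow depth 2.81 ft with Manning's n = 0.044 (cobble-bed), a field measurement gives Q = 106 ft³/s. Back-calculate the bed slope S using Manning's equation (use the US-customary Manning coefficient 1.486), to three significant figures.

A = (b + z·y)·y = (4.86 + 1.7×2.81)×2.81 = 27.08 ft²
P = b + 2y√(1+z²) = 4.86 + 2×2.81×√(1+1.7²) = 15.94 ft
R = A/P = 27.08/15.94 = 1.698 ft
S = (Q·n / (1.486·A·R^(2/3)))² = (106×0.044 / (1.486×27.08×1.424))² = 0.006629

0.00663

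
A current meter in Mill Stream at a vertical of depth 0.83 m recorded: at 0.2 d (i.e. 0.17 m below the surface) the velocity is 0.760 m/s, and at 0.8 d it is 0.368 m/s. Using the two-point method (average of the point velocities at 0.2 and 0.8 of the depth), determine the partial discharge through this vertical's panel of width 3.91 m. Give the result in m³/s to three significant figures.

1.83 m³/s

v̄ = (0.760 + 0.368) / 2 = 0.5640 m/s
q = v̄ × d × w = 0.5640 × 0.83 × 3.91 = 1.830 m³/s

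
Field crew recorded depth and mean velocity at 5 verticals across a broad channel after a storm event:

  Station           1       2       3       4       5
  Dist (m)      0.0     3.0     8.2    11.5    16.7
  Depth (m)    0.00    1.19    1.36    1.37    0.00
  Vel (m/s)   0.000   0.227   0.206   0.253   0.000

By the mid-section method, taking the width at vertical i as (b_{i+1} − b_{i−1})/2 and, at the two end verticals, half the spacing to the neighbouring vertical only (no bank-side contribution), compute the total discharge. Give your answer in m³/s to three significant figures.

3.77 m³/s

w_2 = (8.2 − 0.0)/2 = 4.1 m; q_2 = 0.227 × 1.19 × 4.1 = 1.108 m³/s
w_3 = (11.5 − 3.0)/2 = 4.25 m; q_3 = 0.206 × 1.36 × 4.25 = 1.191 m³/s
w_4 = (16.7 − 8.2)/2 = 4.25 m; q_4 = 0.253 × 1.37 × 4.25 = 1.473 m³/s
Stations 1, 5 contribute zero (depth or velocity is 0).
Q = Σ qᵢ = 3.771 m³/s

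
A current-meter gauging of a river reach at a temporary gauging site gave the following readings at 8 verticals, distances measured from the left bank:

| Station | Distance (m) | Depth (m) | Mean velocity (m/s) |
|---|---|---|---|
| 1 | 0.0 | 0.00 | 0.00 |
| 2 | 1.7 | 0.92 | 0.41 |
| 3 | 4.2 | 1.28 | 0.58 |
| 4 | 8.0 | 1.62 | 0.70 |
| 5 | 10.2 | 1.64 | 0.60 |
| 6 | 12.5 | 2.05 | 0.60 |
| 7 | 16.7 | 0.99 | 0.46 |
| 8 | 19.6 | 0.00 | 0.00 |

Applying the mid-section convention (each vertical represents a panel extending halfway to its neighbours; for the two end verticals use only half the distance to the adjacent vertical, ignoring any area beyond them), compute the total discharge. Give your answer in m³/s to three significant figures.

14.4 m³/s

w_2 = (4.2 − 0.0)/2 = 2.1 m; q_2 = 0.41 × 0.92 × 2.1 = 0.7921 m³/s
w_3 = (8.0 − 1.7)/2 = 3.15 m; q_3 = 0.58 × 1.28 × 3.15 = 2.339 m³/s
w_4 = (10.2 − 4.2)/2 = 3 m; q_4 = 0.70 × 1.62 × 3 = 3.402 m³/s
w_5 = (12.5 − 8.0)/2 = 2.25 m; q_5 = 0.60 × 1.64 × 2.25 = 2.214 m³/s
w_6 = (16.7 − 10.2)/2 = 3.25 m; q_6 = 0.60 × 2.05 × 3.25 = 3.998 m³/s
w_7 = (19.6 − 12.5)/2 = 3.55 m; q_7 = 0.46 × 0.99 × 3.55 = 1.617 m³/s
Stations 1, 8 contribute zero (depth or velocity is 0).
Q = Σ qᵢ = 14.36 m³/s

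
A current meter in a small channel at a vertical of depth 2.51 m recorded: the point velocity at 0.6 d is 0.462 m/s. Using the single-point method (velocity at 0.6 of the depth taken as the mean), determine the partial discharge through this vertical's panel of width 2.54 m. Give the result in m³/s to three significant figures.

v̄ = v₀.₆ = 0.462 m/s
q = v̄ × d × w = 0.4620 × 2.51 × 2.54 = 2.945 m³/s

2.95 m³/s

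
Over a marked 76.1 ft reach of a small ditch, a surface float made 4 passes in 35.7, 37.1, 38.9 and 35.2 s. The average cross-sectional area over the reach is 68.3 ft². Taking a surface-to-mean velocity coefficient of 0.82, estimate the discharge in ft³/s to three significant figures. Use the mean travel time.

t̄ = (35.7 + 37.1 + 38.9 + 35.2) / 4 = 36.725 s
v_surface = L / t̄ = 76.1 / 36.725 = 2.072 ft/s
v_mean = 0.82 × 2.072 = 1.699 ft/s
Q = A × v_mean = 68.3 × 1.699 = 116.1 ft³/s

116 ft³/s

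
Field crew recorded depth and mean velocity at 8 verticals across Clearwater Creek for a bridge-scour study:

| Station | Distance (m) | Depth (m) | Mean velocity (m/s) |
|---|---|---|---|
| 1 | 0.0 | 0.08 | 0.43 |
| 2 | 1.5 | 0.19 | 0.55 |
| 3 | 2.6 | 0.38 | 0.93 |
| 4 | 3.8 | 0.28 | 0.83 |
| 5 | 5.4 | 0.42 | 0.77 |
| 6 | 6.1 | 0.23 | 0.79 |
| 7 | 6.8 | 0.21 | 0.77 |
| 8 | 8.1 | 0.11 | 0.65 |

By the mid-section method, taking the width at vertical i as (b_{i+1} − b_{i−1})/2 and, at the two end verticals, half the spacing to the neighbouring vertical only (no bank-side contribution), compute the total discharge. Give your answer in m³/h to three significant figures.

w_1 = (1.5 − 0.0)/2 = 0.75 m; q_1 = 0.43 × 0.08 × 0.75 = 0.02580 m³/s
w_2 = (2.6 − 0.0)/2 = 1.3 m; q_2 = 0.55 × 0.19 × 1.3 = 0.1359 m³/s
w_3 = (3.8 − 1.5)/2 = 1.15 m; q_3 = 0.93 × 0.38 × 1.15 = 0.4064 m³/s
w_4 = (5.4 − 2.6)/2 = 1.4 m; q_4 = 0.83 × 0.28 × 1.4 = 0.3254 m³/s
w_5 = (6.1 − 3.8)/2 = 1.15 m; q_5 = 0.77 × 0.42 × 1.15 = 0.3719 m³/s
w_6 = (6.8 − 5.4)/2 = 0.7 m; q_6 = 0.79 × 0.23 × 0.7 = 0.1272 m³/s
w_7 = (8.1 − 6.1)/2 = 1 m; q_7 = 0.77 × 0.21 × 1 = 0.1617 m³/s
w_8 = (8.1 − 6.8)/2 = 0.65 m; q_8 = 0.65 × 0.11 × 0.65 = 0.04648 m³/s
Q = Σ qᵢ = 1.601 m³/s
= 1.601 × 3600 = 5763 m³/h

5760 m³/h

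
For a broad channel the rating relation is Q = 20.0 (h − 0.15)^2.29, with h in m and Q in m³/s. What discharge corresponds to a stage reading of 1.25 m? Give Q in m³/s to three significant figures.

24.9 m³/s

Q = 20.0 × (1.25 − 0.15)^2.29 = 20.0 × 1.1^2.29 = 24.88 m³/s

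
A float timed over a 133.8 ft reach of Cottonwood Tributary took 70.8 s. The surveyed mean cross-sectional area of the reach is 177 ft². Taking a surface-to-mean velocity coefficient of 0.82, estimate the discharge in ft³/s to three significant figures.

274 ft³/s

v_surface = L / t̄ = 133.8 / 70.8 = 1.890 ft/s
v_mean = 0.82 × 1.890 = 1.550 ft/s
Q = A × v_mean = 177 × 1.550 = 274.3 ft³/s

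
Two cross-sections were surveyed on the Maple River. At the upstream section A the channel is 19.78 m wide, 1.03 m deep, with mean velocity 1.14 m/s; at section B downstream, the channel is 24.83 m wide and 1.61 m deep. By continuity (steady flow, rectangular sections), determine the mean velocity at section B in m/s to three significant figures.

0.581 m/s

Q = A₁V₁ = (19.78×1.03) × 1.14 = 23.23 m³/s
A₂ = 24.83 × 1.61 = 39.98 m²
V₂ = Q/A₂ = 23.23/39.98 = 0.5810 m/s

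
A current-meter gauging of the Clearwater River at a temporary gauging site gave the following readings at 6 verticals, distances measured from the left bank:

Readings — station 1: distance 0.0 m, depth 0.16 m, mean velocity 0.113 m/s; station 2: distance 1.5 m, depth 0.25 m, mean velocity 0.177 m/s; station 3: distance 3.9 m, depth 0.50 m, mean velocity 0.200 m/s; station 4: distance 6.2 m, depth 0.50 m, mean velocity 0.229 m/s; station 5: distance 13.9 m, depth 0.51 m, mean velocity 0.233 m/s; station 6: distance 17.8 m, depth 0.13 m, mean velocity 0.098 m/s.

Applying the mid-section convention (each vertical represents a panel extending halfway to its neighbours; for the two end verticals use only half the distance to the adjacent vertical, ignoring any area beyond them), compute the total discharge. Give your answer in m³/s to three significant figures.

1.62 m³/s

w_1 = (1.5 − 0.0)/2 = 0.75 m; q_1 = 0.113 × 0.16 × 0.75 = 0.01356 m³/s
w_2 = (3.9 − 0.0)/2 = 1.95 m; q_2 = 0.177 × 0.25 × 1.95 = 0.08629 m³/s
w_3 = (6.2 − 1.5)/2 = 2.35 m; q_3 = 0.200 × 0.50 × 2.35 = 0.2350 m³/s
w_4 = (13.9 − 3.9)/2 = 5 m; q_4 = 0.229 × 0.50 × 5 = 0.5725 m³/s
w_5 = (17.8 − 6.2)/2 = 5.8 m; q_5 = 0.233 × 0.51 × 5.8 = 0.6892 m³/s
w_6 = (17.8 − 13.9)/2 = 1.95 m; q_6 = 0.098 × 0.13 × 1.95 = 0.02484 m³/s
Q = Σ qᵢ = 1.621 m³/s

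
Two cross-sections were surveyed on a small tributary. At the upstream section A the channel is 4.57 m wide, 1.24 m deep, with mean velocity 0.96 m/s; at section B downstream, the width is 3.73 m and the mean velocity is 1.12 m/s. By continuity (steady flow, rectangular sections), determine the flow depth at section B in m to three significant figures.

1.30 m

Q = A₁V₁ = (4.57×1.24) × 0.96 = 5.440 m³/s
d₂ = Q/(b₂ V₂) = 5.440/(3.73×1.12) = 1.302 m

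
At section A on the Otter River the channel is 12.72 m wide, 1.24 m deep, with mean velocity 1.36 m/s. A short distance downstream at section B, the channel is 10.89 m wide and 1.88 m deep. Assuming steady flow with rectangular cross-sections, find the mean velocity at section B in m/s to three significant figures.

Q = A₁V₁ = (12.72×1.24) × 1.36 = 21.45 m³/s
A₂ = 10.89 × 1.88 = 20.47 m²
V₂ = Q/A₂ = 21.45/20.47 = 1.048 m/s

1.05 m/s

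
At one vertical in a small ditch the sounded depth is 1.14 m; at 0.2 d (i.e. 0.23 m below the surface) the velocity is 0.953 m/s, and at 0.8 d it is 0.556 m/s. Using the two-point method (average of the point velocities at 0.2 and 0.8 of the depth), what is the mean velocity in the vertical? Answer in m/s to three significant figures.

v̄ = (0.953 + 0.556) / 2 = 0.7545 m/s

0.755 m/s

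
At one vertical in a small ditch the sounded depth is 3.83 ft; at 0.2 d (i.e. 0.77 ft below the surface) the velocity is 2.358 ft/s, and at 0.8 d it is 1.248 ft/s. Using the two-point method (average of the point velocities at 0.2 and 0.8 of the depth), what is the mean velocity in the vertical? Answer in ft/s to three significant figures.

v̄ = (2.358 + 1.248) / 2 = 1.803 ft/s

1.80 ft/s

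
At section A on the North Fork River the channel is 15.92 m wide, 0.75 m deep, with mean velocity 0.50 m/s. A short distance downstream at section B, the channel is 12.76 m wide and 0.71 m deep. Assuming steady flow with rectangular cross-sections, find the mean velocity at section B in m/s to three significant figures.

Q = A₁V₁ = (15.92×0.75) × 0.50 = 5.970 m³/s
A₂ = 12.76 × 0.71 = 9.060 m²
V₂ = Q/A₂ = 5.970/9.060 = 0.6590 m/s

0.659 m/s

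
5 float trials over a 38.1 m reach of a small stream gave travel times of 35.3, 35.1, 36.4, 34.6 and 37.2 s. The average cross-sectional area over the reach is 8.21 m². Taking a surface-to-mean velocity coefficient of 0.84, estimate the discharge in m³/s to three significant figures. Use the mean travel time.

7.36 m³/s

t̄ = (35.3 + 35.1 + 36.4 + 34.6 + 37.2) / 5 = 35.72 s
v_surface = L / t̄ = 38.1 / 35.72 = 1.067 m/s
v_mean = 0.84 × 1.067 = 0.8960 m/s
Q = A × v_mean = 8.21 × 0.8960 = 7.356 m³/s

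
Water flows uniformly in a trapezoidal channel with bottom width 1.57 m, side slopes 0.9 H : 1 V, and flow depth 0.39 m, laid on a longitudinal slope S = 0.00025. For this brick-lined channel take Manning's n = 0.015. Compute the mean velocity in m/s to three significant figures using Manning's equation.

0.458 m/s

A = (b + z·y)·y = (1.57 + 0.9×0.39)×0.39 = 0.7492 m²
P = b + 2y√(1+z²) = 1.57 + 2×0.39×√(1+0.9²) = 2.619 m
R = A/P = 0.7492/2.619 = 0.2860 m
Q = (1/n)·A·R^(2/3)·S^(1/2) = (1/0.015) × 0.7492 × 0.2860^(2/3) × 0.00025^(1/2) = 0.3428 m³/s
V = Q/A = 0.3428/0.7492 = 0.4576 m/s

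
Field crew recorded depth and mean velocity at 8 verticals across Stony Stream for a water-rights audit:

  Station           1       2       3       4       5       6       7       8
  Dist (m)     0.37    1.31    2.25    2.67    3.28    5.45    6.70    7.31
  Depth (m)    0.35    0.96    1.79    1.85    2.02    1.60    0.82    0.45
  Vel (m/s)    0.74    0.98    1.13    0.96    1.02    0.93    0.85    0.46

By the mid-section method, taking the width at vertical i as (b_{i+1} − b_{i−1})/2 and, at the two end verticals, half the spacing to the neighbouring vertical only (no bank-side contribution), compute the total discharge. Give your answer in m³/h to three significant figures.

33900 m³/h

w_1 = (1.31 − 0.37)/2 = 0.47 m; q_1 = 0.74 × 0.35 × 0.47 = 0.1217 m³/s
w_2 = (2.25 − 0.37)/2 = 0.94 m; q_2 = 0.98 × 0.96 × 0.94 = 0.8844 m³/s
w_3 = (2.67 − 1.31)/2 = 0.68 m; q_3 = 1.13 × 1.79 × 0.68 = 1.375 m³/s
w_4 = (3.28 − 2.25)/2 = 0.515 m; q_4 = 0.96 × 1.85 × 0.515 = 0.9146 m³/s
w_5 = (5.45 − 2.67)/2 = 1.39 m; q_5 = 1.02 × 2.02 × 1.39 = 2.864 m³/s
w_6 = (6.70 − 3.28)/2 = 1.71 m; q_6 = 0.93 × 1.60 × 1.71 = 2.544 m³/s
w_7 = (7.31 − 5.45)/2 = 0.93 m; q_7 = 0.85 × 0.82 × 0.93 = 0.6482 m³/s
w_8 = (7.31 − 6.70)/2 = 0.305 m; q_8 = 0.46 × 0.45 × 0.305 = 0.06314 m³/s
Q = Σ qᵢ = 9.416 m³/s
= 9.416 × 3600 = 33900 m³/h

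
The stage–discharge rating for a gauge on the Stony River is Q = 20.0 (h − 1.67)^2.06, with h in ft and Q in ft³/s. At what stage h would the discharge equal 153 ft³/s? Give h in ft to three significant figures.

h − h₀ = (Q/C)^(1/b) = (153/20.0)^(1/2.06) = 2.685 ft
h = 1.67 + 2.685 = 4.355 ft

4.36 ft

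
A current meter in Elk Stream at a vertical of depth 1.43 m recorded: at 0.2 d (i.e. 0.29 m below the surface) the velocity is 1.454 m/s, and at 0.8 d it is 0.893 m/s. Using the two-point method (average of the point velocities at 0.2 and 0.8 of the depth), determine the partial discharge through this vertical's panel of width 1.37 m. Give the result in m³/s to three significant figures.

v̄ = (1.454 + 0.893) / 2 = 1.174 m/s
q = v̄ × d × w = 1.174 × 1.43 × 1.37 = 2.299 m³/s

2.30 m³/s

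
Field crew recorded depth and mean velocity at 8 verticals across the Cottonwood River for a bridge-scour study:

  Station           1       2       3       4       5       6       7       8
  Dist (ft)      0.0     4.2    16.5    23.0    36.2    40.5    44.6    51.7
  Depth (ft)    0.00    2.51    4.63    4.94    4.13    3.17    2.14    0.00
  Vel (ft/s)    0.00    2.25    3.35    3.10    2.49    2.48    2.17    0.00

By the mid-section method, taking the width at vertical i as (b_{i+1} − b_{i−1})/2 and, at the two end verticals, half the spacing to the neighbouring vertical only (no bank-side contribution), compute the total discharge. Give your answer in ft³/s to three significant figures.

492 ft³/s

w_2 = (16.5 − 0.0)/2 = 8.25 ft; q_2 = 2.25 × 2.51 × 8.25 = 46.59 ft³/s
w_3 = (23.0 − 4.2)/2 = 9.4 ft; q_3 = 3.35 × 4.63 × 9.4 = 145.8 ft³/s
w_4 = (36.2 − 16.5)/2 = 9.85 ft; q_4 = 3.10 × 4.94 × 9.85 = 150.8 ft³/s
w_5 = (40.5 − 23.0)/2 = 8.75 ft; q_5 = 2.49 × 4.13 × 8.75 = 89.98 ft³/s
w_6 = (44.6 − 36.2)/2 = 4.2 ft; q_6 = 2.48 × 3.17 × 4.2 = 33.02 ft³/s
w_7 = (51.7 − 40.5)/2 = 5.6 ft; q_7 = 2.17 × 2.14 × 5.6 = 26.01 ft³/s
Stations 1, 8 contribute zero (depth or velocity is 0).
Q = Σ qᵢ = 492.2 ft³/s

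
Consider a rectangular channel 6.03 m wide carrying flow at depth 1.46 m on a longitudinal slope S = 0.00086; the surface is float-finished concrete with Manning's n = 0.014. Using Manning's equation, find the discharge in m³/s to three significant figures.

18.2 m³/s

A = b·y = 6.03 × 1.46 = 8.804 m²
P = b + 2y = 6.03 + 2×1.46 = 8.950 m
R = A/P = 8.804/8.950 = 0.9837 m
Q = (1/n)·A·R^(2/3)·S^(1/2) = (1/0.014) × 8.804 × 0.9837^(2/3) × 0.00086^(1/2) = 18.24 m³/s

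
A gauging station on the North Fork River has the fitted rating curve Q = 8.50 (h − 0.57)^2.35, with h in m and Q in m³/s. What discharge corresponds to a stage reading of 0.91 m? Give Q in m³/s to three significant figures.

Q = 8.50 × (0.91 − 0.57)^2.35 = 8.50 × 0.34^2.35 = 0.6736 m³/s

0.674 m³/s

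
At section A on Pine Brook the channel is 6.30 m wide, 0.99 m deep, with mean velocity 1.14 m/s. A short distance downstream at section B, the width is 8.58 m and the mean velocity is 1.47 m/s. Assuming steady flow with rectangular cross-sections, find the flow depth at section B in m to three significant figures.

Q = A₁V₁ = (6.30×0.99) × 1.14 = 7.110 m³/s
d₂ = Q/(b₂ V₂) = 7.110/(8.58×1.47) = 0.5637 m

0.564 m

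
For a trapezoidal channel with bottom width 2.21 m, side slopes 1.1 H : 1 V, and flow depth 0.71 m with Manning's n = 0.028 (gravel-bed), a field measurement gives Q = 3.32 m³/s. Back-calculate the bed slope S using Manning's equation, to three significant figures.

A = (b + z·y)·y = (2.21 + 1.1×0.71)×0.71 = 2.124 m²
P = b + 2y√(1+z²) = 2.21 + 2×0.71×√(1+1.1²) = 4.321 m
R = A/P = 2.124/4.321 = 0.4915 m
S = (Q·n / (1·A·R^(2/3)))² = (3.32×0.028 / (1×2.124×0.6228))² = 0.004941

0.00494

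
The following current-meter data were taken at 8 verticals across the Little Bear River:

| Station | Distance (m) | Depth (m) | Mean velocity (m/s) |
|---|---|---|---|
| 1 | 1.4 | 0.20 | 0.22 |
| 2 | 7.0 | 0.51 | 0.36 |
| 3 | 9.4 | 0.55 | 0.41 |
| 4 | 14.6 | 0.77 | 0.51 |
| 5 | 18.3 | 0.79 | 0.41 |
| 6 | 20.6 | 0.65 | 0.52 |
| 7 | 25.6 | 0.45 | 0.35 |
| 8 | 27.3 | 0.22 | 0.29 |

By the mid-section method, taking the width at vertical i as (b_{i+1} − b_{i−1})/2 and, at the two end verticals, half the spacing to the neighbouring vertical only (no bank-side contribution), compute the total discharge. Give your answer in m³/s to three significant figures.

w_1 = (7.0 − 1.4)/2 = 2.8 m; q_1 = 0.22 × 0.20 × 2.8 = 0.1232 m³/s
w_2 = (9.4 − 1.4)/2 = 4 m; q_2 = 0.36 × 0.51 × 4 = 0.7344 m³/s
w_3 = (14.6 − 7.0)/2 = 3.8 m; q_3 = 0.41 × 0.55 × 3.8 = 0.8569 m³/s
w_4 = (18.3 − 9.4)/2 = 4.45 m; q_4 = 0.51 × 0.77 × 4.45 = 1.748 m³/s
w_5 = (20.6 − 14.6)/2 = 3 m; q_5 = 0.41 × 0.79 × 3 = 0.9717 m³/s
w_6 = (25.6 − 18.3)/2 = 3.65 m; q_6 = 0.52 × 0.65 × 3.65 = 1.234 m³/s
w_7 = (27.3 − 20.6)/2 = 3.35 m; q_7 = 0.35 × 0.45 × 3.35 = 0.5276 m³/s
w_8 = (27.3 − 25.6)/2 = 0.85 m; q_8 = 0.29 × 0.22 × 0.85 = 0.05423 m³/s
Q = Σ qᵢ = 6.249 m³/s

6.25 m³/s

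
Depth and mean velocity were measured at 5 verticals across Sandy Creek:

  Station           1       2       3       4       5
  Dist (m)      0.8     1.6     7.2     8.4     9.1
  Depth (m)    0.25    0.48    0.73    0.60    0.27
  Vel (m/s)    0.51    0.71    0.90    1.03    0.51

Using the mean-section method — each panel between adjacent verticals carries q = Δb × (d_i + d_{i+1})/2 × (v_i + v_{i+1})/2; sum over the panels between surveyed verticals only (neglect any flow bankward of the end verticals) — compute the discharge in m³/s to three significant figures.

3.91 m³/s

Panel 1-2: Δb = 0.8 m, d̄ = (0.25+0.48)/2 = 0.365, v̄ = (0.51+0.71)/2 = 0.61 → q = 0.8×0.365×0.61 = 0.1781 m³/s
Panel 2-3: Δb = 5.6 m, d̄ = (0.48+0.73)/2 = 0.605, v̄ = (0.71+0.90)/2 = 0.805 → q = 5.6×0.605×0.805 = 2.727 m³/s
Panel 3-4: Δb = 1.2 m, d̄ = (0.73+0.60)/2 = 0.665, v̄ = (0.90+1.03)/2 = 0.965 → q = 1.2×0.665×0.965 = 0.7701 m³/s
Panel 4-5: Δb = 0.7 m, d̄ = (0.60+0.27)/2 = 0.435, v̄ = (1.03+0.51)/2 = 0.77 → q = 0.7×0.435×0.77 = 0.2345 m³/s
Q = Σ q = 3.910 m³/s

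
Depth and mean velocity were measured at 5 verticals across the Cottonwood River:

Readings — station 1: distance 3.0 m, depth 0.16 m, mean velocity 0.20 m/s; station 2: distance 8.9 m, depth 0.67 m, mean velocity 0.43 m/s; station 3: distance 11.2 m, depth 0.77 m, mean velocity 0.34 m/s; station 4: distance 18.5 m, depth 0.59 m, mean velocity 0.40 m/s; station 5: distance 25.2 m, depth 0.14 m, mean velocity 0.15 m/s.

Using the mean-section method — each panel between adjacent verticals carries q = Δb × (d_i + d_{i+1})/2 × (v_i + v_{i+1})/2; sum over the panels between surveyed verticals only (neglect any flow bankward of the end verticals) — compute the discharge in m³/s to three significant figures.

Panel 1-2: Δb = 5.9 m, d̄ = (0.16+0.67)/2 = 0.415, v̄ = (0.20+0.43)/2 = 0.315 → q = 5.9×0.415×0.315 = 0.7713 m³/s
Panel 2-3: Δb = 2.3 m, d̄ = (0.67+0.77)/2 = 0.72, v̄ = (0.43+0.34)/2 = 0.385 → q = 2.3×0.72×0.385 = 0.6376 m³/s
Panel 3-4: Δb = 7.3 m, d̄ = (0.77+0.59)/2 = 0.68, v̄ = (0.34+0.40)/2 = 0.37 → q = 7.3×0.68×0.37 = 1.837 m³/s
Panel 4-5: Δb = 6.7 m, d̄ = (0.59+0.14)/2 = 0.365, v̄ = (0.40+0.15)/2 = 0.275 → q = 6.7×0.365×0.275 = 0.6725 m³/s
Q = Σ q = 3.918 m³/s

3.92 m³/s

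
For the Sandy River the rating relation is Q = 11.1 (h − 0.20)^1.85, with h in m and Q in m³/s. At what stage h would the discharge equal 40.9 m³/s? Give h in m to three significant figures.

2.22 m

h − h₀ = (Q/C)^(1/b) = (40.9/11.1)^(1/1.85) = 2.024 m
h = 0.20 + 2.024 = 2.224 m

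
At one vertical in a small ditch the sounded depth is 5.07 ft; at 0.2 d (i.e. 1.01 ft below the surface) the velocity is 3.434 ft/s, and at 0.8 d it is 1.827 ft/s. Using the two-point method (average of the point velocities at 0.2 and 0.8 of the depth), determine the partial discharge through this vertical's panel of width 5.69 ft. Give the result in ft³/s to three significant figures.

v̄ = (3.434 + 1.827) / 2 = 2.631 ft/s
q = v̄ × d × w = 2.631 × 5.07 × 5.69 = 75.89 ft³/s

75.9 ft³/s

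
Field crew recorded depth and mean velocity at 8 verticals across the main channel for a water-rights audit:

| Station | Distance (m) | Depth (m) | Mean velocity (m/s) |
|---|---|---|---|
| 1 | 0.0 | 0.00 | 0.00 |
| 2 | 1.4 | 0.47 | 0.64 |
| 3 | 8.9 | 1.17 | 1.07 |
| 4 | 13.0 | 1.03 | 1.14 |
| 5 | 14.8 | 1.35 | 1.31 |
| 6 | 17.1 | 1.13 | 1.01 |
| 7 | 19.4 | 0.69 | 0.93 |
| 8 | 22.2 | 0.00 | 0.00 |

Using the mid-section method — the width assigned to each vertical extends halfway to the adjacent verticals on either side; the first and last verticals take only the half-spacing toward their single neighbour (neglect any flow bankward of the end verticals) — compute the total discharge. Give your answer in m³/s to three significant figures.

w_2 = (8.9 − 0.0)/2 = 4.45 m; q_2 = 0.64 × 0.47 × 4.45 = 1.339 m³/s
w_3 = (13.0 − 1.4)/2 = 5.8 m; q_3 = 1.07 × 1.17 × 5.8 = 7.261 m³/s
w_4 = (14.8 − 8.9)/2 = 2.95 m; q_4 = 1.14 × 1.03 × 2.95 = 3.464 m³/s
w_5 = (17.1 − 13.0)/2 = 2.05 m; q_5 = 1.31 × 1.35 × 2.05 = 3.625 m³/s
w_6 = (19.4 − 14.8)/2 = 2.3 m; q_6 = 1.01 × 1.13 × 2.3 = 2.625 m³/s
w_7 = (22.2 − 17.1)/2 = 2.55 m; q_7 = 0.93 × 0.69 × 2.55 = 1.636 m³/s
Stations 1, 8 contribute zero (depth or velocity is 0).
Q = Σ qᵢ = 19.95 m³/s

20.0 m³/s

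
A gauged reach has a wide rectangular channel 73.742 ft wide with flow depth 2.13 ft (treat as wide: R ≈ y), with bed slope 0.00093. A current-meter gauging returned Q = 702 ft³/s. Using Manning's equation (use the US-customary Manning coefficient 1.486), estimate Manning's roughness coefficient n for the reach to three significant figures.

0.0168

A = b·y = 73.742 × 2.13 = 157.1 ft²
Wide channel: R ≈ y = 2.13 ft
n = (1.486/Q)·A·R^(2/3)·S^(1/2) = (1.486/702) × 157.1 × 1.655 × 0.03050 = 0.01679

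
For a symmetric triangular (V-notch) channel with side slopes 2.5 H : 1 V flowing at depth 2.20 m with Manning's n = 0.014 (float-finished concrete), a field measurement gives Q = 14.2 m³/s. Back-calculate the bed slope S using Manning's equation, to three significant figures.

A = z·y² = 2.5×2.20² = 12.10 m²
P = 2y√(1+z²) = 2×2.20×√(1+2.5²) = 11.85 m
R = A/P = 12.10/11.85 = 1.021 m
S = (Q·n / (1·A·R^(2/3)))² = (14.2×0.014 / (1×12.10×1.014))² = 0.0002624

0.000262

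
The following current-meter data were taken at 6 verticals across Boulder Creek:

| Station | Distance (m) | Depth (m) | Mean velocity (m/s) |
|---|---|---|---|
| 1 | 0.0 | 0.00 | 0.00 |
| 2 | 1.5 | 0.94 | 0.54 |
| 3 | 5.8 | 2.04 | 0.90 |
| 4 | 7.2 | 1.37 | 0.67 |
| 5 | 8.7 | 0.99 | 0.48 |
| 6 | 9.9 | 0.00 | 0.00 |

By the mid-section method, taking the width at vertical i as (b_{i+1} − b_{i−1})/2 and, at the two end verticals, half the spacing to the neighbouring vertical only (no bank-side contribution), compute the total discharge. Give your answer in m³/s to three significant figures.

8.68 m³/s

w_2 = (5.8 − 0.0)/2 = 2.9 m; q_2 = 0.54 × 0.94 × 2.9 = 1.472 m³/s
w_3 = (7.2 − 1.5)/2 = 2.85 m; q_3 = 0.90 × 2.04 × 2.85 = 5.233 m³/s
w_4 = (8.7 − 5.8)/2 = 1.45 m; q_4 = 0.67 × 1.37 × 1.45 = 1.331 m³/s
w_5 = (9.9 − 7.2)/2 = 1.35 m; q_5 = 0.48 × 0.99 × 1.35 = 0.6415 m³/s
Stations 1, 6 contribute zero (depth or velocity is 0).
Q = Σ qᵢ = 8.677 m³/s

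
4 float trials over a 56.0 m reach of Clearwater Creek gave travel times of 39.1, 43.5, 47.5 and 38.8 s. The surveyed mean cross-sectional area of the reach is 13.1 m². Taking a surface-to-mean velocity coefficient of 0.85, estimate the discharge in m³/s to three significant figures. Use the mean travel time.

14.8 m³/s

t̄ = (39.1 + 43.5 + 47.5 + 38.8) / 4 = 42.225 s
v_surface = L / t̄ = 56.0 / 42.225 = 1.326 m/s
v_mean = 0.85 × 1.326 = 1.127 m/s
Q = A × v_mean = 13.1 × 1.127 = 14.77 m³/s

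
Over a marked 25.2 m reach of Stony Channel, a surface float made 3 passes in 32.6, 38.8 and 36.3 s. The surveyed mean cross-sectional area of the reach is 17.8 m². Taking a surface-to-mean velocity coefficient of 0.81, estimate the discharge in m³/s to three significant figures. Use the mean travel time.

10.1 m³/s

t̄ = (32.6 + 38.8 + 36.3) / 3 = 35.9 s
v_surface = L / t̄ = 25.2 / 35.9 = 0.7019 m/s
v_mean = 0.81 × 0.7019 = 0.5686 m/s
Q = A × v_mean = 17.8 × 0.5686 = 10.12 m³/s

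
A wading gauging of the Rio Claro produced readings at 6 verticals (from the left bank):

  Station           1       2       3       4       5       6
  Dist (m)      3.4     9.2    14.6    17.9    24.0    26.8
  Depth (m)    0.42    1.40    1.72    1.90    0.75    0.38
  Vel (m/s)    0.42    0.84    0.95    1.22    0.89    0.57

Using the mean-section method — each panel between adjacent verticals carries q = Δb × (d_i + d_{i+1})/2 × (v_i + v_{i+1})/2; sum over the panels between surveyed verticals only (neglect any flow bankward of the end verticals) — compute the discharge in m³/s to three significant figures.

27.0 m³/s

Panel 1-2: Δb = 5.8 m, d̄ = (0.42+1.40)/2 = 0.91, v̄ = (0.42+0.84)/2 = 0.63 → q = 5.8×0.91×0.63 = 3.325 m³/s
Panel 2-3: Δb = 5.4 m, d̄ = (1.40+1.72)/2 = 1.56, v̄ = (0.84+0.95)/2 = 0.895 → q = 5.4×1.56×0.895 = 7.539 m³/s
Panel 3-4: Δb = 3.3 m, d̄ = (1.72+1.90)/2 = 1.81, v̄ = (0.95+1.22)/2 = 1.085 → q = 3.3×1.81×1.085 = 6.481 m³/s
Panel 4-5: Δb = 6.1 m, d̄ = (1.90+0.75)/2 = 1.325, v̄ = (1.22+0.89)/2 = 1.055 → q = 6.1×1.325×1.055 = 8.527 m³/s
Panel 5-6: Δb = 2.8 m, d̄ = (0.75+0.38)/2 = 0.565, v̄ = (0.89+0.57)/2 = 0.73 → q = 2.8×0.565×0.73 = 1.155 m³/s
Q = Σ q = 27.03 m³/s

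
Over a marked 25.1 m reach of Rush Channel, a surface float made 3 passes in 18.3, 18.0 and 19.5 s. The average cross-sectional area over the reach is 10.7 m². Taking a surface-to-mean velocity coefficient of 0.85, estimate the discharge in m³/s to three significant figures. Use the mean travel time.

12.3 m³/s

t̄ = (18.3 + 18.0 + 19.5) / 3 = 18.6 s
v_surface = L / t̄ = 25.1 / 18.6 = 1.349 m/s
v_mean = 0.85 × 1.349 = 1.147 m/s
Q = A × v_mean = 10.7 × 1.147 = 12.27 m³/s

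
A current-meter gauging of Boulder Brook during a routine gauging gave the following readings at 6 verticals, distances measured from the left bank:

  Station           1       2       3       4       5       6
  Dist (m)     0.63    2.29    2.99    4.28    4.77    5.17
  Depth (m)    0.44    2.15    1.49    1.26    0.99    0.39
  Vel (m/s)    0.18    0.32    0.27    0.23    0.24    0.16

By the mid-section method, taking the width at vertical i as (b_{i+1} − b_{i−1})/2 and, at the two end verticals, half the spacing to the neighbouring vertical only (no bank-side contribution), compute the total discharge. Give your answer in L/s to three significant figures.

1650 L/s

w_1 = (2.29 − 0.63)/2 = 0.83 m; q_1 = 0.18 × 0.44 × 0.83 = 0.06574 m³/s
w_2 = (2.99 − 0.63)/2 = 1.18 m; q_2 = 0.32 × 2.15 × 1.18 = 0.8118 m³/s
w_3 = (4.28 − 2.29)/2 = 0.995 m; q_3 = 0.27 × 1.49 × 0.995 = 0.4003 m³/s
w_4 = (4.77 − 2.99)/2 = 0.89 m; q_4 = 0.23 × 1.26 × 0.89 = 0.2579 m³/s
w_5 = (5.17 − 4.28)/2 = 0.445 m; q_5 = 0.24 × 0.99 × 0.445 = 0.1057 m³/s
w_6 = (5.17 − 4.77)/2 = 0.2 m; q_6 = 0.16 × 0.39 × 0.2 = 0.01248 m³/s
Q = Σ qᵢ = 1.654 m³/s
= 1.654 × 1000 = 1654 L/s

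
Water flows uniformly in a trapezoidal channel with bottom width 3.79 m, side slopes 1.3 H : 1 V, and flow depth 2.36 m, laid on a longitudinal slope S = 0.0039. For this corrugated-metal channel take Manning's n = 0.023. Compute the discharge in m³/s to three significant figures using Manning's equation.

A = (b + z·y)·y = (3.79 + 1.3×2.36)×2.36 = 16.18 m²
P = b + 2y√(1+z²) = 3.79 + 2×2.36×√(1+1.3²) = 11.53 m
R = A/P = 16.18/11.53 = 1.404 m
Q = (1/n)·A·R^(2/3)·S^(1/2) = (1/0.023) × 16.18 × 1.404^(2/3) × 0.0039^(1/2) = 55.09 m³/s

55.1 m³/s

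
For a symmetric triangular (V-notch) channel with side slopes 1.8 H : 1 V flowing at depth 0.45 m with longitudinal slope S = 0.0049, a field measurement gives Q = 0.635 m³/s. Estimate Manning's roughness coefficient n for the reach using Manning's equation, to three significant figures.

A = z·y² = 1.8×0.45² = 0.3645 m²
P = 2y√(1+z²) = 2×0.45×√(1+1.8²) = 1.853 m
R = A/P = 0.3645/1.853 = 0.1967 m
n = (1/Q)·A·R^(2/3)·S^(1/2) = (1/0.635) × 0.3645 × 0.3382 × 0.07000 = 0.01359

0.0136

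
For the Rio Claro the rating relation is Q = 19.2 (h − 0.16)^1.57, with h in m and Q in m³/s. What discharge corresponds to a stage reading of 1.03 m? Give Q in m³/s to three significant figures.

15.4 m³/s

Q = 19.2 × (1.03 − 0.16)^1.57 = 19.2 × 0.87^1.57 = 15.43 m³/s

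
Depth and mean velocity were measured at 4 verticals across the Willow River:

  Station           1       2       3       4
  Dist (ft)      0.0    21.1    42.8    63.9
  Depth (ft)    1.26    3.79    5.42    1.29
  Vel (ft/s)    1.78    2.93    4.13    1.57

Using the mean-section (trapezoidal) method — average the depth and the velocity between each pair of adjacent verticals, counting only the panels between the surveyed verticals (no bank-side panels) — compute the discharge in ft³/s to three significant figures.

Panel 1-2: Δb = 21.1 ft, d̄ = (1.26+3.79)/2 = 2.525, v̄ = (1.78+2.93)/2 = 2.355 → q = 21.1×2.525×2.355 = 125.5 ft³/s
Panel 2-3: Δb = 21.7 ft, d̄ = (3.79+5.42)/2 = 4.605, v̄ = (2.93+4.13)/2 = 3.53 → q = 21.7×4.605×3.53 = 352.7 ft³/s
Panel 3-4: Δb = 21.1 ft, d̄ = (5.42+1.29)/2 = 3.355, v̄ = (4.13+1.57)/2 = 2.85 → q = 21.1×3.355×2.85 = 201.8 ft³/s
Q = Σ q = 680.0 ft³/s

680 ft³/s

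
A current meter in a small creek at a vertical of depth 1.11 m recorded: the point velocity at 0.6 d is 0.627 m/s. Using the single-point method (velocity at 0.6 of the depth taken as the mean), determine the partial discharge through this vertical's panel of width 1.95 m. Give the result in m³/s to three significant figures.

v̄ = v₀.₆ = 0.627 m/s
q = v̄ × d × w = 0.6270 × 1.11 × 1.95 = 1.357 m³/s

1.36 m³/s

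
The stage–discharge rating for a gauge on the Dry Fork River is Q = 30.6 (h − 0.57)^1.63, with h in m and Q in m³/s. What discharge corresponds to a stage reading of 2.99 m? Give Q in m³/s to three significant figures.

Q = 30.6 × (2.99 − 0.57)^1.63 = 30.6 × 2.42^1.63 = 129.2 m³/s

129 m³/s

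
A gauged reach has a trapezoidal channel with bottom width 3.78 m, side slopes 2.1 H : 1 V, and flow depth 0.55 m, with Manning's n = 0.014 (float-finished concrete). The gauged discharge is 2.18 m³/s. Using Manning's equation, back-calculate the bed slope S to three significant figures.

0.000392

A = (b + z·y)·y = (3.78 + 2.1×0.55)×0.55 = 2.714 m²
P = b + 2y√(1+z²) = 3.78 + 2×0.55×√(1+2.1²) = 6.339 m
R = A/P = 2.714/6.339 = 0.4282 m
S = (Q·n / (1·A·R^(2/3)))² = (2.18×0.014 / (1×2.714×0.5681))² = 0.0003917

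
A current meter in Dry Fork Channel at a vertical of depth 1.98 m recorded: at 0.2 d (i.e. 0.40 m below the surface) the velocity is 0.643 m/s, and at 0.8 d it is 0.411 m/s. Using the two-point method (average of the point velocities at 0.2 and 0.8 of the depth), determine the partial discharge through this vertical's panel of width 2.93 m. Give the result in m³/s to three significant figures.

v̄ = (0.643 + 0.411) / 2 = 0.5270 m/s
q = v̄ × d × w = 0.5270 × 1.98 × 2.93 = 3.057 m³/s

3.06 m³/s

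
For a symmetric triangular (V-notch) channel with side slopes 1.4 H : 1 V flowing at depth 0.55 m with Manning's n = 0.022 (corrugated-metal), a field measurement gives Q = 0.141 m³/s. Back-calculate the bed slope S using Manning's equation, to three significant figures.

A = z·y² = 1.4×0.55² = 0.4235 m²
P = 2y√(1+z²) = 2×0.55×√(1+1.4²) = 1.893 m
R = A/P = 0.4235/1.893 = 0.2238 m
S = (Q·n / (1·A·R^(2/3)))² = (0.141×0.022 / (1×0.4235×0.3686))² = 0.0003949

0.000395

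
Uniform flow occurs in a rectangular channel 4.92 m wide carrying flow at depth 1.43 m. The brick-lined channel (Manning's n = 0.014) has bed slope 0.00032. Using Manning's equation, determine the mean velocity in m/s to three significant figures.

1.19 m/s

A = b·y = 4.92 × 1.43 = 7.036 m²
P = b + 2y = 4.92 + 2×1.43 = 7.780 m
R = A/P = 7.036/7.780 = 0.9043 m
Q = (1/n)·A·R^(2/3)·S^(1/2) = (1/0.014) × 7.036 × 0.9043^(2/3) × 0.00032^(1/2) = 8.407 m³/s
V = Q/A = 8.407/7.036 = 1.195 m/s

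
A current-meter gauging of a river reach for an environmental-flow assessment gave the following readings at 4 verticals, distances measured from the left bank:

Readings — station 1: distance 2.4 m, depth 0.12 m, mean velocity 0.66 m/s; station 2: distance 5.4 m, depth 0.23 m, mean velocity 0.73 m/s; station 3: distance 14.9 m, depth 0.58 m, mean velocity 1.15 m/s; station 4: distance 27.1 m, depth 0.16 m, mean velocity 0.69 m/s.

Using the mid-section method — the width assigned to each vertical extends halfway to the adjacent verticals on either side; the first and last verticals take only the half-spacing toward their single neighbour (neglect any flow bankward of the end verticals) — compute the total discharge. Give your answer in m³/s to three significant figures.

9.08 m³/s

w_1 = (5.4 − 2.4)/2 = 1.5 m; q_1 = 0.66 × 0.12 × 1.5 = 0.1188 m³/s
w_2 = (14.9 − 2.4)/2 = 6.25 m; q_2 = 0.73 × 0.23 × 6.25 = 1.049 m³/s
w_3 = (27.1 − 5.4)/2 = 10.85 m; q_3 = 1.15 × 0.58 × 10.85 = 7.237 m³/s
w_4 = (27.1 − 14.9)/2 = 6.1 m; q_4 = 0.69 × 0.16 × 6.1 = 0.6734 m³/s
Q = Σ qᵢ = 9.079 m³/s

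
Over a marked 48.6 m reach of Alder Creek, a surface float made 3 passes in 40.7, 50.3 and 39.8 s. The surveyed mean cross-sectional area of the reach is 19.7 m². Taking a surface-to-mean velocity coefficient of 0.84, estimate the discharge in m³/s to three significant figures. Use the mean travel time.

t̄ = (40.7 + 50.3 + 39.8) / 3 = 43.6 s
v_surface = L / t̄ = 48.6 / 43.6 = 1.115 m/s
v_mean = 0.84 × 1.115 = 0.9363 m/s
Q = A × v_mean = 19.7 × 0.9363 = 18.45 m³/s

18.4 m³/s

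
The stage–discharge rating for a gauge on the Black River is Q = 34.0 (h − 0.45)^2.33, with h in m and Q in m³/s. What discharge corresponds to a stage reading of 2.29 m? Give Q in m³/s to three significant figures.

141 m³/s

Q = 34.0 × (2.29 − 0.45)^2.33 = 34.0 × 1.84^2.33 = 140.8 m³/s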